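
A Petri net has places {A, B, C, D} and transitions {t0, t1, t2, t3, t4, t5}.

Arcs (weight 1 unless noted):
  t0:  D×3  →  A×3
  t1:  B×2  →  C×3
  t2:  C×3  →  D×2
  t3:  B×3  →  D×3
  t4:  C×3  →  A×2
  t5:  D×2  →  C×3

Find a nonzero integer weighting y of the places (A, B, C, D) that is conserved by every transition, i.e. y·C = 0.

y = (A:3, B:3, C:2, D:3)

Incidence matrix C (rows=places, cols=transitions):
       t0   t1   t2   t3   t4   t5
    A   3    0    0    0    2    0
    B   0   -2    0   -3    0    0
    C   0    3   -3    0   -3    3
    D  -3    0    2    3    0   -2

Candidate y = [3, 3, 2, 3]; check y·C column-wise:
  col t0: 3·3 + 3·0 + 2·0 + 3·-3 = 0
  col t1: 3·0 + 3·-2 + 2·3 + 3·0 = 0
  col t2: 3·0 + 3·0 + 2·-3 + 3·2 = 0
  col t3: 3·0 + 3·-3 + 2·0 + 3·3 = 0
  col t4: 3·2 + 3·0 + 2·-3 + 3·0 = 0
  col t5: 3·0 + 3·0 + 2·3 + 3·-2 = 0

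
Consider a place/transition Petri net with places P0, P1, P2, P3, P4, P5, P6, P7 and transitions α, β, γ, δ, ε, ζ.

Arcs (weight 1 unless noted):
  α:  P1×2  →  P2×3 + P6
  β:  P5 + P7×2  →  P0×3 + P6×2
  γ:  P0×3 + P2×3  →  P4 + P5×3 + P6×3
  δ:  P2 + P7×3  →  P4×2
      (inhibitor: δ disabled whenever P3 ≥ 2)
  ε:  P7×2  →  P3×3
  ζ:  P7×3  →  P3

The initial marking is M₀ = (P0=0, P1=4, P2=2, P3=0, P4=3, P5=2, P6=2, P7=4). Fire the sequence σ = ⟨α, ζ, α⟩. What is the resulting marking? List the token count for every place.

step 1: fire α:  (P0=0, P1=4, P2=2, P3=0, P4=3, P5=2, P6=2, P7=4) → (P0=0, P1=2, P2=5, P3=0, P4=3, P5=2, P6=3, P7=4)
step 2: fire ζ:  (P0=0, P1=2, P2=5, P3=0, P4=3, P5=2, P6=3, P7=4) → (P0=0, P1=2, P2=5, P3=1, P4=3, P5=2, P6=3, P7=1)
step 3: fire α:  (P0=0, P1=2, P2=5, P3=1, P4=3, P5=2, P6=3, P7=1) → (P0=0, P1=0, P2=8, P3=1, P4=3, P5=2, P6=4, P7=1)

(P0=0, P1=0, P2=8, P3=1, P4=3, P5=2, P6=4, P7=1)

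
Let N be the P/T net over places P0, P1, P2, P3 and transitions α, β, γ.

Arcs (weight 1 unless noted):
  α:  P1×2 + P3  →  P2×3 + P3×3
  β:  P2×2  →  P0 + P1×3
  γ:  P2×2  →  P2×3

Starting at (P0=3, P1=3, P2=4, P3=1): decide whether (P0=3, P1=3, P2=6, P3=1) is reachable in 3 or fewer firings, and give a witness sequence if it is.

step 1: fire γ:  (P0=3, P1=3, P2=4, P3=1) → (P0=3, P1=3, P2=5, P3=1)
step 2: fire γ:  (P0=3, P1=3, P2=5, P3=1) → (P0=3, P1=3, P2=6, P3=1)

YES — reachable via ⟨γ, γ⟩ (2 firings)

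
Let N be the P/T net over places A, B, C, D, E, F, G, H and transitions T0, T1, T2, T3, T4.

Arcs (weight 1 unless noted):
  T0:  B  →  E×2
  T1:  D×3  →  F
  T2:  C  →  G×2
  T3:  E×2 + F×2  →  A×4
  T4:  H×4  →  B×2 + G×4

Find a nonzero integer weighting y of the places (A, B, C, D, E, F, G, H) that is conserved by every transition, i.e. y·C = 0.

y = (A:3, B:0, C:0, D:2, E:0, F:6, G:0, H:0)

Incidence matrix C (rows=places, cols=transitions):
       T0   T1   T2   T3   T4
    A   0    0    0    4    0
    B  -1    0    0    0    2
    C   0    0   -1    0    0
    D   0   -3    0    0    0
    E   2    0    0   -2    0
    F   0    1    0   -2    0
    G   0    0    2    0    4
    H   0    0    0    0   -4

Candidate y = [3, 0, 0, 2, 0, 6, 0, 0]; check y·C column-wise:
  col T0: 3·0 + 0·-1 + 2·0 + 0·2 + 6·0 = 0
  col T1: 3·0 + 2·-3 + 6·1 = 0
  col T2: 3·0 + 0·-1 + 2·0 + 6·0 + 0·2 = 0
  col T3: 3·4 + 2·0 + 0·-2 + 6·-2 = 0
  col T4: 3·0 + 0·2 + 2·0 + 6·0 + 0·4 + 0·-4 = 0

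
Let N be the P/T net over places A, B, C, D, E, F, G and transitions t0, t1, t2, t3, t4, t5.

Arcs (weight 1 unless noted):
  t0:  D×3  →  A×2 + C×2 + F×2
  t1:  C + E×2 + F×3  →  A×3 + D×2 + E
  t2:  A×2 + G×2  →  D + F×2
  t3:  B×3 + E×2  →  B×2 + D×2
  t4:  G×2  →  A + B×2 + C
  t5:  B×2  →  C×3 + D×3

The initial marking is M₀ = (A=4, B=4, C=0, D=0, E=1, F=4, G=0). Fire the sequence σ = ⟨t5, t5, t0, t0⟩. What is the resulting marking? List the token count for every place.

(A=8, B=0, C=10, D=0, E=1, F=8, G=0)

step 1: fire t5:  (A=4, B=4, C=0, D=0, E=1, F=4, G=0) → (A=4, B=2, C=3, D=3, E=1, F=4, G=0)
step 2: fire t5:  (A=4, B=2, C=3, D=3, E=1, F=4, G=0) → (A=4, B=0, C=6, D=6, E=1, F=4, G=0)
step 3: fire t0:  (A=4, B=0, C=6, D=6, E=1, F=4, G=0) → (A=6, B=0, C=8, D=3, E=1, F=6, G=0)
step 4: fire t0:  (A=6, B=0, C=8, D=3, E=1, F=6, G=0) → (A=8, B=0, C=10, D=0, E=1, F=8, G=0)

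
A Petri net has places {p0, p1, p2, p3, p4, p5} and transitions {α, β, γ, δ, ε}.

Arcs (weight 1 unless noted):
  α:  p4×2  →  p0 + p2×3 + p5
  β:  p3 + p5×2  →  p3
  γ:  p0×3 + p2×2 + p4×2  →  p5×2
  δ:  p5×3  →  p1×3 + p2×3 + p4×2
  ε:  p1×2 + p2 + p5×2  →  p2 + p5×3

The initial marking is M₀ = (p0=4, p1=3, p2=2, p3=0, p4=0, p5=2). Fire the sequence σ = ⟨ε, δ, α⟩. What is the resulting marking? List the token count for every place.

(p0=5, p1=4, p2=8, p3=0, p4=0, p5=1)

step 1: fire ε:  (p0=4, p1=3, p2=2, p3=0, p4=0, p5=2) → (p0=4, p1=1, p2=2, p3=0, p4=0, p5=3)
step 2: fire δ:  (p0=4, p1=1, p2=2, p3=0, p4=0, p5=3) → (p0=4, p1=4, p2=5, p3=0, p4=2, p5=0)
step 3: fire α:  (p0=4, p1=4, p2=5, p3=0, p4=2, p5=0) → (p0=5, p1=4, p2=8, p3=0, p4=0, p5=1)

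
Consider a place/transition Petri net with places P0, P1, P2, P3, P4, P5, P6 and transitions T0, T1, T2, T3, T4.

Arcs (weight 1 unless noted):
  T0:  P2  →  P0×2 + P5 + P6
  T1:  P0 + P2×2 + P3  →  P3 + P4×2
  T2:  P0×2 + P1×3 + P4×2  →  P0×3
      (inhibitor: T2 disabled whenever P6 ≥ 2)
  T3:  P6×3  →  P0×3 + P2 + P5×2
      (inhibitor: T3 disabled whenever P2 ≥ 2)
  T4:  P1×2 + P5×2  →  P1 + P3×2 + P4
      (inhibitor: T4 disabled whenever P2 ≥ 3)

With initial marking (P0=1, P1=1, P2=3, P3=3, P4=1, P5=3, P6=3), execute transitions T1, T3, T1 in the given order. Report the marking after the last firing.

step 1: fire T1:  (P0=1, P1=1, P2=3, P3=3, P4=1, P5=3, P6=3) → (P0=0, P1=1, P2=1, P3=3, P4=3, P5=3, P6=3)
step 2: fire T3:  (P0=0, P1=1, P2=1, P3=3, P4=3, P5=3, P6=3) → (P0=3, P1=1, P2=2, P3=3, P4=3, P5=5, P6=0)
step 3: fire T1:  (P0=3, P1=1, P2=2, P3=3, P4=3, P5=5, P6=0) → (P0=2, P1=1, P2=0, P3=3, P4=5, P5=5, P6=0)

(P0=2, P1=1, P2=0, P3=3, P4=5, P5=5, P6=0)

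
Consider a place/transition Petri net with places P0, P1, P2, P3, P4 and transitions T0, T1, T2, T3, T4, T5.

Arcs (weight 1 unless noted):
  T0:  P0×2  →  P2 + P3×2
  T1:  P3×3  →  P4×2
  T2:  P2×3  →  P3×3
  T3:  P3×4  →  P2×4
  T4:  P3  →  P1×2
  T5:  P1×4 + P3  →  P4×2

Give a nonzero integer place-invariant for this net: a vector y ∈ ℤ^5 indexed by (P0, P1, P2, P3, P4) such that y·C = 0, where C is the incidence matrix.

Incidence matrix C (rows=places, cols=transitions):
       T0   T1   T2   T3   T4   T5
   P0  -2    0    0    0    0    0
   P1   0    0    0    0    2   -4
   P2   1    0   -3    4    0    0
   P3   2   -3    3   -4   -1   -1
   P4   0    2    0    0    0    2

Candidate y = [3, 1, 2, 2, 3]; check y·C column-wise:
  col T0: 3·-2 + 1·0 + 2·1 + 2·2 + 3·0 = 0
  col T1: 3·0 + 1·0 + 2·0 + 2·-3 + 3·2 = 0
  col T2: 3·0 + 1·0 + 2·-3 + 2·3 + 3·0 = 0
  col T3: 3·0 + 1·0 + 2·4 + 2·-4 + 3·0 = 0
  col T4: 3·0 + 1·2 + 2·0 + 2·-1 + 3·0 = 0
  col T5: 3·0 + 1·-4 + 2·0 + 2·-1 + 3·2 = 0

y = (P0:3, P1:1, P2:2, P3:2, P4:3)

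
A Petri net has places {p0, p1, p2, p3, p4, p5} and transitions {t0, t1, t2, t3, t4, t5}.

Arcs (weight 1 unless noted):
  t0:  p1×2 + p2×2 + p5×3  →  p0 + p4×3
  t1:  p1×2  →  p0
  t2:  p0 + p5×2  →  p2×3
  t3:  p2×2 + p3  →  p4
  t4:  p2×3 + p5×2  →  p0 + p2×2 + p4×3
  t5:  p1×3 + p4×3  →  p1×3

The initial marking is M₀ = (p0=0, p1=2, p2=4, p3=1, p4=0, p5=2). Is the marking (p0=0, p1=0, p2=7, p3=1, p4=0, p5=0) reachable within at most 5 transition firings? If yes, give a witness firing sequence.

step 1: fire t1:  (p0=0, p1=2, p2=4, p3=1, p4=0, p5=2) → (p0=1, p1=0, p2=4, p3=1, p4=0, p5=2)
step 2: fire t2:  (p0=1, p1=0, p2=4, p3=1, p4=0, p5=2) → (p0=0, p1=0, p2=7, p3=1, p4=0, p5=0)

YES — reachable via ⟨t1, t2⟩ (2 firings)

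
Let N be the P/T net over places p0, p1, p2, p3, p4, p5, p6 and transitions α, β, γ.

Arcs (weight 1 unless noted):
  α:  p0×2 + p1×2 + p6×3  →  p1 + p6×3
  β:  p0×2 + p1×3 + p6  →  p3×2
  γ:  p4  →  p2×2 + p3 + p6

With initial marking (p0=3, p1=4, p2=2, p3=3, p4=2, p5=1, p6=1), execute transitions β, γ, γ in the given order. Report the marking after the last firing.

step 1: fire β:  (p0=3, p1=4, p2=2, p3=3, p4=2, p5=1, p6=1) → (p0=1, p1=1, p2=2, p3=5, p4=2, p5=1, p6=0)
step 2: fire γ:  (p0=1, p1=1, p2=2, p3=5, p4=2, p5=1, p6=0) → (p0=1, p1=1, p2=4, p3=6, p4=1, p5=1, p6=1)
step 3: fire γ:  (p0=1, p1=1, p2=4, p3=6, p4=1, p5=1, p6=1) → (p0=1, p1=1, p2=6, p3=7, p4=0, p5=1, p6=2)

(p0=1, p1=1, p2=6, p3=7, p4=0, p5=1, p6=2)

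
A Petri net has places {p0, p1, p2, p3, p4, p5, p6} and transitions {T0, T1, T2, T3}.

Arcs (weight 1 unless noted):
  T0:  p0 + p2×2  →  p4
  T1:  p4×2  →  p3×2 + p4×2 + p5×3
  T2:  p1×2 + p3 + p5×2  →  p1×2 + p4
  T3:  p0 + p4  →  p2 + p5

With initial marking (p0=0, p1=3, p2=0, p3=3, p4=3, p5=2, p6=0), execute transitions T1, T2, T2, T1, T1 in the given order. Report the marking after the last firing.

(p0=0, p1=3, p2=0, p3=7, p4=5, p5=7, p6=0)

step 1: fire T1:  (p0=0, p1=3, p2=0, p3=3, p4=3, p5=2, p6=0) → (p0=0, p1=3, p2=0, p3=5, p4=3, p5=5, p6=0)
step 2: fire T2:  (p0=0, p1=3, p2=0, p3=5, p4=3, p5=5, p6=0) → (p0=0, p1=3, p2=0, p3=4, p4=4, p5=3, p6=0)
step 3: fire T2:  (p0=0, p1=3, p2=0, p3=4, p4=4, p5=3, p6=0) → (p0=0, p1=3, p2=0, p3=3, p4=5, p5=1, p6=0)
step 4: fire T1:  (p0=0, p1=3, p2=0, p3=3, p4=5, p5=1, p6=0) → (p0=0, p1=3, p2=0, p3=5, p4=5, p5=4, p6=0)
step 5: fire T1:  (p0=0, p1=3, p2=0, p3=5, p4=5, p5=4, p6=0) → (p0=0, p1=3, p2=0, p3=7, p4=5, p5=7, p6=0)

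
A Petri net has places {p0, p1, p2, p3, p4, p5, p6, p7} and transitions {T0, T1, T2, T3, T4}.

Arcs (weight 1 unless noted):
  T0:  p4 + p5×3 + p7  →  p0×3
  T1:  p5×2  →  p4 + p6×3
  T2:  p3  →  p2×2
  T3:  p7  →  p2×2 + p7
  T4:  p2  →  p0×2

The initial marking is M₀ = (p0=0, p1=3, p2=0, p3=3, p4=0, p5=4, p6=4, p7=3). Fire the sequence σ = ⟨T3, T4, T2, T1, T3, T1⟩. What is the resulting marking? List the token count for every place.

step 1: fire T3:  (p0=0, p1=3, p2=0, p3=3, p4=0, p5=4, p6=4, p7=3) → (p0=0, p1=3, p2=2, p3=3, p4=0, p5=4, p6=4, p7=3)
step 2: fire T4:  (p0=0, p1=3, p2=2, p3=3, p4=0, p5=4, p6=4, p7=3) → (p0=2, p1=3, p2=1, p3=3, p4=0, p5=4, p6=4, p7=3)
step 3: fire T2:  (p0=2, p1=3, p2=1, p3=3, p4=0, p5=4, p6=4, p7=3) → (p0=2, p1=3, p2=3, p3=2, p4=0, p5=4, p6=4, p7=3)
step 4: fire T1:  (p0=2, p1=3, p2=3, p3=2, p4=0, p5=4, p6=4, p7=3) → (p0=2, p1=3, p2=3, p3=2, p4=1, p5=2, p6=7, p7=3)
step 5: fire T3:  (p0=2, p1=3, p2=3, p3=2, p4=1, p5=2, p6=7, p7=3) → (p0=2, p1=3, p2=5, p3=2, p4=1, p5=2, p6=7, p7=3)
step 6: fire T1:  (p0=2, p1=3, p2=5, p3=2, p4=1, p5=2, p6=7, p7=3) → (p0=2, p1=3, p2=5, p3=2, p4=2, p5=0, p6=10, p7=3)

(p0=2, p1=3, p2=5, p3=2, p4=2, p5=0, p6=10, p7=3)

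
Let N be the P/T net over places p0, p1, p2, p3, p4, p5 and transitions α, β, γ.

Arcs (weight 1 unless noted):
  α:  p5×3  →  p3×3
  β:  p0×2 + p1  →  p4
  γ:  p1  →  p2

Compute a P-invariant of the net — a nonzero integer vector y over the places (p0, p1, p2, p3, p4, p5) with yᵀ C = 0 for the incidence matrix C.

Incidence matrix C (rows=places, cols=transitions):
        α    β    γ
   p0   0   -2    0
   p1   0   -1   -1
   p2   0    0    1
   p3   3    0    0
   p4   0    1    0
   p5  -3    0    0

Candidate y = [1, -2, -2, 0, 0, 0]; check y·C column-wise:
  col α: 1·0 + -2·0 + -2·0 + 0·3 + 0·-3 = 0
  col β: 1·-2 + -2·-1 + -2·0 + 0·1 = 0
  col γ: 1·0 + -2·-1 + -2·1 = 0

y = (p0:1, p1:-2, p2:-2, p3:0, p4:0, p5:0)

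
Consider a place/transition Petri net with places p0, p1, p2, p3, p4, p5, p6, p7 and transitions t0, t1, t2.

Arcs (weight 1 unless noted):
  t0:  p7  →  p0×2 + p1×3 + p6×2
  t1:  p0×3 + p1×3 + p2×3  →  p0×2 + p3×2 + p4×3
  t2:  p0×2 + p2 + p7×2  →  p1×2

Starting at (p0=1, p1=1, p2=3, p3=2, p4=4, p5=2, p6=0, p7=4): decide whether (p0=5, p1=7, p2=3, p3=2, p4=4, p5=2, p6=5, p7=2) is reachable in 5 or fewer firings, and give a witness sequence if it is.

depth 0: 1 marking
depth 1: 2 markings reached so far
depth 2: 5 markings reached so far
depth 3: 8 markings reached so far
depth 4: 10 markings reached so far
depth 5: 11 markings reached so far
target is not among the 11 markings reachable within 5 steps

NO — not reachable within 5 firings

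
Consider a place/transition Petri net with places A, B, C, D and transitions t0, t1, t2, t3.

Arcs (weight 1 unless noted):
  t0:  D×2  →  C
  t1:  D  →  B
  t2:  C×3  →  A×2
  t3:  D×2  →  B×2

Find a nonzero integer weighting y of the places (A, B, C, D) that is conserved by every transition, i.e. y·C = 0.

y = (A:3, B:1, C:2, D:1)

Incidence matrix C (rows=places, cols=transitions):
       t0   t1   t2   t3
    A   0    0    2    0
    B   0    1    0    2
    C   1    0   -3    0
    D  -2   -1    0   -2

Candidate y = [3, 1, 2, 1]; check y·C column-wise:
  col t0: 3·0 + 1·0 + 2·1 + 1·-2 = 0
  col t1: 3·0 + 1·1 + 2·0 + 1·-1 = 0
  col t2: 3·2 + 1·0 + 2·-3 + 1·0 = 0
  col t3: 3·0 + 1·2 + 2·0 + 1·-2 = 0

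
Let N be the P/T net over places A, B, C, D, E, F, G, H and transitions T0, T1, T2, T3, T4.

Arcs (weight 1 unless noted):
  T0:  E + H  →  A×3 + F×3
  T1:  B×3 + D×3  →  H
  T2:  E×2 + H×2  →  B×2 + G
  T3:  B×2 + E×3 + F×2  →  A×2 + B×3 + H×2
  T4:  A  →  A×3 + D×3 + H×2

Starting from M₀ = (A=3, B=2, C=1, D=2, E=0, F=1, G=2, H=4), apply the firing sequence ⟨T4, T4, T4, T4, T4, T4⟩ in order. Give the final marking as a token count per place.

(A=15, B=2, C=1, D=20, E=0, F=1, G=2, H=16)

step 1: fire T4:  (A=3, B=2, C=1, D=2, E=0, F=1, G=2, H=4) → (A=5, B=2, C=1, D=5, E=0, F=1, G=2, H=6)
step 2: fire T4:  (A=5, B=2, C=1, D=5, E=0, F=1, G=2, H=6) → (A=7, B=2, C=1, D=8, E=0, F=1, G=2, H=8)
step 3: fire T4:  (A=7, B=2, C=1, D=8, E=0, F=1, G=2, H=8) → (A=9, B=2, C=1, D=11, E=0, F=1, G=2, H=10)
step 4: fire T4:  (A=9, B=2, C=1, D=11, E=0, F=1, G=2, H=10) → (A=11, B=2, C=1, D=14, E=0, F=1, G=2, H=12)
step 5: fire T4:  (A=11, B=2, C=1, D=14, E=0, F=1, G=2, H=12) → (A=13, B=2, C=1, D=17, E=0, F=1, G=2, H=14)
step 6: fire T4:  (A=13, B=2, C=1, D=17, E=0, F=1, G=2, H=14) → (A=15, B=2, C=1, D=20, E=0, F=1, G=2, H=16)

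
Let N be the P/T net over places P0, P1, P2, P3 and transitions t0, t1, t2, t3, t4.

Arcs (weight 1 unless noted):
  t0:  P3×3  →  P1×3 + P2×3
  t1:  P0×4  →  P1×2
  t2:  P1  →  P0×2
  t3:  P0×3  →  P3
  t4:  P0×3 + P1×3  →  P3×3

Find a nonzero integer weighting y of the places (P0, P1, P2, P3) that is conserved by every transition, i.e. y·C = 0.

Incidence matrix C (rows=places, cols=transitions):
       t0   t1   t2   t3   t4
   P0   0   -4    2   -3   -3
   P1   3    2   -1    0   -3
   P2   3    0    0    0    0
   P3  -3    0    0    1    3

Candidate y = [1, 2, 1, 3]; check y·C column-wise:
  col t0: 1·0 + 2·3 + 1·3 + 3·-3 = 0
  col t1: 1·-4 + 2·2 + 1·0 + 3·0 = 0
  col t2: 1·2 + 2·-1 + 1·0 + 3·0 = 0
  col t3: 1·-3 + 2·0 + 1·0 + 3·1 = 0
  col t4: 1·-3 + 2·-3 + 1·0 + 3·3 = 0

y = (P0:1, P1:2, P2:1, P3:3)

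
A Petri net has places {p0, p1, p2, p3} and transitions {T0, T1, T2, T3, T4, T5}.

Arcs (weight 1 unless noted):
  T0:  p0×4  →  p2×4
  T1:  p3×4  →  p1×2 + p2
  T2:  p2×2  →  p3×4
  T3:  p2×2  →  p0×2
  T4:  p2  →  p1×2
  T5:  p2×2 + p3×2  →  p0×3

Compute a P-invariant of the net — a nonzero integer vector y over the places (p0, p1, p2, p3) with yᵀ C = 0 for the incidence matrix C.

Incidence matrix C (rows=places, cols=transitions):
       T0   T1   T2   T3   T4   T5
   p0  -4    0    0    2    0    3
   p1   0    2    0    0    2    0
   p2   4    1   -2   -2   -1   -2
   p3   0   -4    4    0    0   -2

Candidate y = [2, 1, 2, 1]; check y·C column-wise:
  col T0: 2·-4 + 1·0 + 2·4 + 1·0 = 0
  col T1: 2·0 + 1·2 + 2·1 + 1·-4 = 0
  col T2: 2·0 + 1·0 + 2·-2 + 1·4 = 0
  col T3: 2·2 + 1·0 + 2·-2 + 1·0 = 0
  col T4: 2·0 + 1·2 + 2·-1 + 1·0 = 0
  col T5: 2·3 + 1·0 + 2·-2 + 1·-2 = 0

y = (p0:2, p1:1, p2:2, p3:1)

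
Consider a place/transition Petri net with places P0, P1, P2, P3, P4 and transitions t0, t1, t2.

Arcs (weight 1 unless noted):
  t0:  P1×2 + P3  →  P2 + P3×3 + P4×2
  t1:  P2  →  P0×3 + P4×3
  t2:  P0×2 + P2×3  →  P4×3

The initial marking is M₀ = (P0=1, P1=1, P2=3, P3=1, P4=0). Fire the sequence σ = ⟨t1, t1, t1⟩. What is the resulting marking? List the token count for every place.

step 1: fire t1:  (P0=1, P1=1, P2=3, P3=1, P4=0) → (P0=4, P1=1, P2=2, P3=1, P4=3)
step 2: fire t1:  (P0=4, P1=1, P2=2, P3=1, P4=3) → (P0=7, P1=1, P2=1, P3=1, P4=6)
step 3: fire t1:  (P0=7, P1=1, P2=1, P3=1, P4=6) → (P0=10, P1=1, P2=0, P3=1, P4=9)

(P0=10, P1=1, P2=0, P3=1, P4=9)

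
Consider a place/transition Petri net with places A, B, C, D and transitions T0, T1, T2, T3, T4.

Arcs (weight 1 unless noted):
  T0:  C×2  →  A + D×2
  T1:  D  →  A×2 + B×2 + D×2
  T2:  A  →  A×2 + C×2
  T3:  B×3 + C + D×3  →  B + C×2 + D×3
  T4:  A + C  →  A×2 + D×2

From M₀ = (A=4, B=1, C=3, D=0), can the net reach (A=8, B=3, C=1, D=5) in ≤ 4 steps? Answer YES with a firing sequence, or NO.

step 1: fire T4:  (A=4, B=1, C=3, D=0) → (A=5, B=1, C=2, D=2)
step 2: fire T1:  (A=5, B=1, C=2, D=2) → (A=7, B=3, C=2, D=3)
step 3: fire T4:  (A=7, B=3, C=2, D=3) → (A=8, B=3, C=1, D=5)

YES — reachable via ⟨T4, T1, T4⟩ (3 firings)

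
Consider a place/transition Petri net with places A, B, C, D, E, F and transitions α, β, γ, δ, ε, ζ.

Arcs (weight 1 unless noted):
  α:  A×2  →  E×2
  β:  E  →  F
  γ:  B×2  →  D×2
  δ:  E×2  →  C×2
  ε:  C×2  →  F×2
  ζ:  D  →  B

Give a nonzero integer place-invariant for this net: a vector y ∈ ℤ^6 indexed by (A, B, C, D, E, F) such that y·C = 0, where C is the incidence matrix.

Incidence matrix C (rows=places, cols=transitions):
        α    β    γ    δ    ε    ζ
    A  -2    0    0    0    0    0
    B   0    0   -2    0    0    1
    C   0    0    0    2   -2    0
    D   0    0    2    0    0   -1
    E   2   -1    0   -2    0    0
    F   0    1    0    0    2    0

Candidate y = [0, 1, 0, 1, 0, 0]; check y·C column-wise:
  col α: 0·-2 + 1·0 + 1·0 + 0·2 = 0
  col β: 1·0 + 1·0 + 0·-1 + 0·1 = 0
  col γ: 1·-2 + 1·2 = 0
  col δ: 1·0 + 0·2 + 1·0 + 0·-2 = 0
  col ε: 1·0 + 0·-2 + 1·0 + 0·2 = 0
  col ζ: 1·1 + 1·-1 = 0

y = (A:0, B:1, C:0, D:1, E:0, F:0)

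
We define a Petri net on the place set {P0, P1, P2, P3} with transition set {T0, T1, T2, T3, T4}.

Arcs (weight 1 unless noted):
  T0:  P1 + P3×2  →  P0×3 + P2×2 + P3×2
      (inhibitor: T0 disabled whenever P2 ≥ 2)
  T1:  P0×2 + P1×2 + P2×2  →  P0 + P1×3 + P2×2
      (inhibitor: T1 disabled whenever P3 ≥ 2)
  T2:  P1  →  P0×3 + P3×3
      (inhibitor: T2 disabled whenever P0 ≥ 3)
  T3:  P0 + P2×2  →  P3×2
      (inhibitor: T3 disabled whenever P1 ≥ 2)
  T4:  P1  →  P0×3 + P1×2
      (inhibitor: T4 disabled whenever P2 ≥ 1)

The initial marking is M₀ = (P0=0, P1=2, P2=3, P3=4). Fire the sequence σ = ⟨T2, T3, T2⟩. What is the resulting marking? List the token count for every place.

step 1: fire T2:  (P0=0, P1=2, P2=3, P3=4) → (P0=3, P1=1, P2=3, P3=7)
step 2: fire T3:  (P0=3, P1=1, P2=3, P3=7) → (P0=2, P1=1, P2=1, P3=9)
step 3: fire T2:  (P0=2, P1=1, P2=1, P3=9) → (P0=5, P1=0, P2=1, P3=12)

(P0=5, P1=0, P2=1, P3=12)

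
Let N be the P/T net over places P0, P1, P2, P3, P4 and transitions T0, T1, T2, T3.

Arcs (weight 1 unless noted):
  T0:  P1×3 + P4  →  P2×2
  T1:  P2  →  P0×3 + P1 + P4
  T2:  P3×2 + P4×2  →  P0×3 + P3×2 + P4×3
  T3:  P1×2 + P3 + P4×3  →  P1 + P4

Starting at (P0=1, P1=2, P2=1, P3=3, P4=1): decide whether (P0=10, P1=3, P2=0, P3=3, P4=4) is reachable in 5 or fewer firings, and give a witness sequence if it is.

step 1: fire T1:  (P0=1, P1=2, P2=1, P3=3, P4=1) → (P0=4, P1=3, P2=0, P3=3, P4=2)
step 2: fire T2:  (P0=4, P1=3, P2=0, P3=3, P4=2) → (P0=7, P1=3, P2=0, P3=3, P4=3)
step 3: fire T2:  (P0=7, P1=3, P2=0, P3=3, P4=3) → (P0=10, P1=3, P2=0, P3=3, P4=4)

YES — reachable via ⟨T1, T2, T2⟩ (3 firings)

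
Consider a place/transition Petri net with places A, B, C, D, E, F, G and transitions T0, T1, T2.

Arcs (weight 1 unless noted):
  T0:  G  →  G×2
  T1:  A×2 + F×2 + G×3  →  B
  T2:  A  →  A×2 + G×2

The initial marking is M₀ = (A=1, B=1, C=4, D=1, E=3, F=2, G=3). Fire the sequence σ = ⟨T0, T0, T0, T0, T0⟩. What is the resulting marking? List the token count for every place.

(A=1, B=1, C=4, D=1, E=3, F=2, G=8)

step 1: fire T0:  (A=1, B=1, C=4, D=1, E=3, F=2, G=3) → (A=1, B=1, C=4, D=1, E=3, F=2, G=4)
step 2: fire T0:  (A=1, B=1, C=4, D=1, E=3, F=2, G=4) → (A=1, B=1, C=4, D=1, E=3, F=2, G=5)
step 3: fire T0:  (A=1, B=1, C=4, D=1, E=3, F=2, G=5) → (A=1, B=1, C=4, D=1, E=3, F=2, G=6)
step 4: fire T0:  (A=1, B=1, C=4, D=1, E=3, F=2, G=6) → (A=1, B=1, C=4, D=1, E=3, F=2, G=7)
step 5: fire T0:  (A=1, B=1, C=4, D=1, E=3, F=2, G=7) → (A=1, B=1, C=4, D=1, E=3, F=2, G=8)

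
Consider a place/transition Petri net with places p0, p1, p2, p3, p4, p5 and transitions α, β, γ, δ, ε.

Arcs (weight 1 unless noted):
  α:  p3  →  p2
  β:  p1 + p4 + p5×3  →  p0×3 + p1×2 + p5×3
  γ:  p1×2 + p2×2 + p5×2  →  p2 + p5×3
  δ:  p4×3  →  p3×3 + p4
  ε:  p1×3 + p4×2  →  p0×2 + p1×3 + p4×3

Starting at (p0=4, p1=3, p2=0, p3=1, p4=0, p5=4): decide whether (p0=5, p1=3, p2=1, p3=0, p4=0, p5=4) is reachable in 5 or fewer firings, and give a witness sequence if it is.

NO — not reachable within 5 firings

depth 0: 1 marking
depth 1: 2 markings reached so far
depth 2: 2 markings reached so far
(frontier empty at depth 2; search complete)
target is not among the 2 markings reachable within 5 steps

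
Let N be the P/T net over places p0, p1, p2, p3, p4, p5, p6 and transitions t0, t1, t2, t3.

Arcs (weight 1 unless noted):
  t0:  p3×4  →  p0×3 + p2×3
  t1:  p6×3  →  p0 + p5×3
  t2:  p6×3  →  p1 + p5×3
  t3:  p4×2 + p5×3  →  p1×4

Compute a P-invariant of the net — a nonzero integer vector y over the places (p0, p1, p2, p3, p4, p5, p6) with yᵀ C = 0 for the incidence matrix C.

Incidence matrix C (rows=places, cols=transitions):
       t0   t1   t2   t3
   p0   3    1    0    0
   p1   0    0    1    4
   p2   3    0    0    0
   p3  -4    0    0    0
   p4   0    0    0   -2
   p5   0    3    3   -3
   p6   0   -3   -3    0

Candidate y = [0, 0, 4, 3, 0, 0, 0]; check y·C column-wise:
  col t0: 0·3 + 4·3 + 3·-4 = 0
  col t1: 0·1 + 4·0 + 3·0 + 0·3 + 0·-3 = 0
  col t2: 0·1 + 4·0 + 3·0 + 0·3 + 0·-3 = 0
  col t3: 0·4 + 4·0 + 3·0 + 0·-2 + 0·-3 = 0

y = (p0:0, p1:0, p2:4, p3:3, p4:0, p5:0, p6:0)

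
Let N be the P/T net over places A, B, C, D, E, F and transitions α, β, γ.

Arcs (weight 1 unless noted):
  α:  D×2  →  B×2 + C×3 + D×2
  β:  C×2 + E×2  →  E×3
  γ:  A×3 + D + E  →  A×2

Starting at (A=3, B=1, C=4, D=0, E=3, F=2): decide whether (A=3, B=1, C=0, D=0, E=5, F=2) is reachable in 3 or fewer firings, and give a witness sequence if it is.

step 1: fire β:  (A=3, B=1, C=4, D=0, E=3, F=2) → (A=3, B=1, C=2, D=0, E=4, F=2)
step 2: fire β:  (A=3, B=1, C=2, D=0, E=4, F=2) → (A=3, B=1, C=0, D=0, E=5, F=2)

YES — reachable via ⟨β, β⟩ (2 firings)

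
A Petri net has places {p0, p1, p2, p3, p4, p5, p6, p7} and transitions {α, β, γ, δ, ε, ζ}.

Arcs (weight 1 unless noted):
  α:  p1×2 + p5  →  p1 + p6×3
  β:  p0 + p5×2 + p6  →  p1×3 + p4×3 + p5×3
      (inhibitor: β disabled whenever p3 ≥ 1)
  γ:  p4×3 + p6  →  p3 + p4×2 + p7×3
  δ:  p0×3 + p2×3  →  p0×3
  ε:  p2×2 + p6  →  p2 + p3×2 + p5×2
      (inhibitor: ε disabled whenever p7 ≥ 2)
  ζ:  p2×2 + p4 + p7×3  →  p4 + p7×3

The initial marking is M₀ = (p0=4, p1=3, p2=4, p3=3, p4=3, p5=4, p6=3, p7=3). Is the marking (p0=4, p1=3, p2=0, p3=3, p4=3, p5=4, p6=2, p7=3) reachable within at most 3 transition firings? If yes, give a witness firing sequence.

NO — not reachable within 3 firings

depth 0: 1 marking
depth 1: 5 markings reached so far
depth 2: 12 markings reached so far
depth 3: 19 markings reached so far
target is not among the 19 markings reachable within 3 steps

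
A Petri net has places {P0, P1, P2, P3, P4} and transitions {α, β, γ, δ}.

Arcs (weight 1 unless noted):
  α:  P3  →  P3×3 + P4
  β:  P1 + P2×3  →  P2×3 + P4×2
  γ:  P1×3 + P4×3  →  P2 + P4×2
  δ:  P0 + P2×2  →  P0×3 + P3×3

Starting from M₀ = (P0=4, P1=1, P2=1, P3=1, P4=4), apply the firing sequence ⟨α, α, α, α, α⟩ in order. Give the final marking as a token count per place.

(P0=4, P1=1, P2=1, P3=11, P4=9)

step 1: fire α:  (P0=4, P1=1, P2=1, P3=1, P4=4) → (P0=4, P1=1, P2=1, P3=3, P4=5)
step 2: fire α:  (P0=4, P1=1, P2=1, P3=3, P4=5) → (P0=4, P1=1, P2=1, P3=5, P4=6)
step 3: fire α:  (P0=4, P1=1, P2=1, P3=5, P4=6) → (P0=4, P1=1, P2=1, P3=7, P4=7)
step 4: fire α:  (P0=4, P1=1, P2=1, P3=7, P4=7) → (P0=4, P1=1, P2=1, P3=9, P4=8)
step 5: fire α:  (P0=4, P1=1, P2=1, P3=9, P4=8) → (P0=4, P1=1, P2=1, P3=11, P4=9)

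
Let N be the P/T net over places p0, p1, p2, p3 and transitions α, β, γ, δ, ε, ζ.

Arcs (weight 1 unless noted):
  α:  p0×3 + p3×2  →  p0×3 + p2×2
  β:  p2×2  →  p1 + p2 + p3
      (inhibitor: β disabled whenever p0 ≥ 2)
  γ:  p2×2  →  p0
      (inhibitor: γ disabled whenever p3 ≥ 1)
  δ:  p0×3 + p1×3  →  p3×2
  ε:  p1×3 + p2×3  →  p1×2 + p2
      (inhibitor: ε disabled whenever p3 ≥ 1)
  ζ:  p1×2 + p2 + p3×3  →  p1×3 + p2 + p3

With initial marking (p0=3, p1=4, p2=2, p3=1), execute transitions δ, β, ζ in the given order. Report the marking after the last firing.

step 1: fire δ:  (p0=3, p1=4, p2=2, p3=1) → (p0=0, p1=1, p2=2, p3=3)
step 2: fire β:  (p0=0, p1=1, p2=2, p3=3) → (p0=0, p1=2, p2=1, p3=4)
step 3: fire ζ:  (p0=0, p1=2, p2=1, p3=4) → (p0=0, p1=3, p2=1, p3=2)

(p0=0, p1=3, p2=1, p3=2)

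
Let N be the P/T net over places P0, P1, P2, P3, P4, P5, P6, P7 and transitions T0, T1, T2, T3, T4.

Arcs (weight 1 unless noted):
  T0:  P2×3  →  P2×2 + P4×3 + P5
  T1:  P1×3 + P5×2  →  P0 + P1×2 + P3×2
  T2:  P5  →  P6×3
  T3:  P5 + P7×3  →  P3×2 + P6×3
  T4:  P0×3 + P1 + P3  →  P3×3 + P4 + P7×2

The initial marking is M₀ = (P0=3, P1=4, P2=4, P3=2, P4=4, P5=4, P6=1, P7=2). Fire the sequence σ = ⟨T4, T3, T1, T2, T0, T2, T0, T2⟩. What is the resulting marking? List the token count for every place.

step 1: fire T4:  (P0=3, P1=4, P2=4, P3=2, P4=4, P5=4, P6=1, P7=2) → (P0=0, P1=3, P2=4, P3=4, P4=5, P5=4, P6=1, P7=4)
step 2: fire T3:  (P0=0, P1=3, P2=4, P3=4, P4=5, P5=4, P6=1, P7=4) → (P0=0, P1=3, P2=4, P3=6, P4=5, P5=3, P6=4, P7=1)
step 3: fire T1:  (P0=0, P1=3, P2=4, P3=6, P4=5, P5=3, P6=4, P7=1) → (P0=1, P1=2, P2=4, P3=8, P4=5, P5=1, P6=4, P7=1)
step 4: fire T2:  (P0=1, P1=2, P2=4, P3=8, P4=5, P5=1, P6=4, P7=1) → (P0=1, P1=2, P2=4, P3=8, P4=5, P5=0, P6=7, P7=1)
step 5: fire T0:  (P0=1, P1=2, P2=4, P3=8, P4=5, P5=0, P6=7, P7=1) → (P0=1, P1=2, P2=3, P3=8, P4=8, P5=1, P6=7, P7=1)
step 6: fire T2:  (P0=1, P1=2, P2=3, P3=8, P4=8, P5=1, P6=7, P7=1) → (P0=1, P1=2, P2=3, P3=8, P4=8, P5=0, P6=10, P7=1)
step 7: fire T0:  (P0=1, P1=2, P2=3, P3=8, P4=8, P5=0, P6=10, P7=1) → (P0=1, P1=2, P2=2, P3=8, P4=11, P5=1, P6=10, P7=1)
step 8: fire T2:  (P0=1, P1=2, P2=2, P3=8, P4=11, P5=1, P6=10, P7=1) → (P0=1, P1=2, P2=2, P3=8, P4=11, P5=0, P6=13, P7=1)

(P0=1, P1=2, P2=2, P3=8, P4=11, P5=0, P6=13, P7=1)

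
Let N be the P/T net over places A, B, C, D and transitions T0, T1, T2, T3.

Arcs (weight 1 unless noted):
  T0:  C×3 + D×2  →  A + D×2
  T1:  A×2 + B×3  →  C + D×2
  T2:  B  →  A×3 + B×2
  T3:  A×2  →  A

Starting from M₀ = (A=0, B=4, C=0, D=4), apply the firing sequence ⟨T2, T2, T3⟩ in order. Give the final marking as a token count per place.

step 1: fire T2:  (A=0, B=4, C=0, D=4) → (A=3, B=5, C=0, D=4)
step 2: fire T2:  (A=3, B=5, C=0, D=4) → (A=6, B=6, C=0, D=4)
step 3: fire T3:  (A=6, B=6, C=0, D=4) → (A=5, B=6, C=0, D=4)

(A=5, B=6, C=0, D=4)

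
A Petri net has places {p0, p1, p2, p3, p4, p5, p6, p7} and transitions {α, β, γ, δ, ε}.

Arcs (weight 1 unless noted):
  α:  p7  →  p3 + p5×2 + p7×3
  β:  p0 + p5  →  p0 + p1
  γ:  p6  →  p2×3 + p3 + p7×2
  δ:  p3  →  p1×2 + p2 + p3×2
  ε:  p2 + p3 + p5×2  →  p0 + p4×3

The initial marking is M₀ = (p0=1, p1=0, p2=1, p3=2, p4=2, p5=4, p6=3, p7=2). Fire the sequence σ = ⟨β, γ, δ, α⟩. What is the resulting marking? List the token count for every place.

(p0=1, p1=3, p2=5, p3=5, p4=2, p5=5, p6=2, p7=6)

step 1: fire β:  (p0=1, p1=0, p2=1, p3=2, p4=2, p5=4, p6=3, p7=2) → (p0=1, p1=1, p2=1, p3=2, p4=2, p5=3, p6=3, p7=2)
step 2: fire γ:  (p0=1, p1=1, p2=1, p3=2, p4=2, p5=3, p6=3, p7=2) → (p0=1, p1=1, p2=4, p3=3, p4=2, p5=3, p6=2, p7=4)
step 3: fire δ:  (p0=1, p1=1, p2=4, p3=3, p4=2, p5=3, p6=2, p7=4) → (p0=1, p1=3, p2=5, p3=4, p4=2, p5=3, p6=2, p7=4)
step 4: fire α:  (p0=1, p1=3, p2=5, p3=4, p4=2, p5=3, p6=2, p7=4) → (p0=1, p1=3, p2=5, p3=5, p4=2, p5=5, p6=2, p7=6)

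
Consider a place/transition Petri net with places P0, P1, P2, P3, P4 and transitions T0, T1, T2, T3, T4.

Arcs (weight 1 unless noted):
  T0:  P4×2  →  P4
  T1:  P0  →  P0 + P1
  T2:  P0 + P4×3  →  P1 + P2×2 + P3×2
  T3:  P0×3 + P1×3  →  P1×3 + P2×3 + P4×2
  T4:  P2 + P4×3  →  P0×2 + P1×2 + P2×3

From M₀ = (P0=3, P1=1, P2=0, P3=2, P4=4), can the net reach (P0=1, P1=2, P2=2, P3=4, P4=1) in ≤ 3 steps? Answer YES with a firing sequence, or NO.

depth 0: 1 marking
depth 1: 4 markings reached so far
depth 2: 9 markings reached so far
depth 3: 16 markings reached so far
target is not among the 16 markings reachable within 3 steps

NO — not reachable within 3 firings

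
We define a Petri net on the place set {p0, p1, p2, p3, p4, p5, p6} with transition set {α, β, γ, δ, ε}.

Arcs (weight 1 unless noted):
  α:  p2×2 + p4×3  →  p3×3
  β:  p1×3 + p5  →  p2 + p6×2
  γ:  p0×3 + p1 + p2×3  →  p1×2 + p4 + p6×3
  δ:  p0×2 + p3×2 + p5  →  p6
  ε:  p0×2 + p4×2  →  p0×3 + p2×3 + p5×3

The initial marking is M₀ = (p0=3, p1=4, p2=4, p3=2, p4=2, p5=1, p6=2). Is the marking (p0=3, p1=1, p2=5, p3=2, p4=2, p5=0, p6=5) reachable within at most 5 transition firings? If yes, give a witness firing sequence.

NO — not reachable within 5 firings

depth 0: 1 marking
depth 1: 5 markings reached so far
depth 2: 9 markings reached so far
depth 3: 12 markings reached so far
depth 4: 12 markings reached so far
(frontier empty at depth 4; search complete)
target is not among the 12 markings reachable within 5 steps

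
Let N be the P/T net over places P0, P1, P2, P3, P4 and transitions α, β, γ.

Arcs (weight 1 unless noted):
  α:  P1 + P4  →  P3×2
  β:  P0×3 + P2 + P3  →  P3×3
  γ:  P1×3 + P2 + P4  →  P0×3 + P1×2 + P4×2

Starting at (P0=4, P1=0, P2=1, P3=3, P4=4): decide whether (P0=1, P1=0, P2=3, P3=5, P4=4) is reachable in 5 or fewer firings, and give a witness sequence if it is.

NO — not reachable within 5 firings

depth 0: 1 marking
depth 1: 2 markings reached so far
depth 2: 2 markings reached so far
(frontier empty at depth 2; search complete)
target is not among the 2 markings reachable within 5 steps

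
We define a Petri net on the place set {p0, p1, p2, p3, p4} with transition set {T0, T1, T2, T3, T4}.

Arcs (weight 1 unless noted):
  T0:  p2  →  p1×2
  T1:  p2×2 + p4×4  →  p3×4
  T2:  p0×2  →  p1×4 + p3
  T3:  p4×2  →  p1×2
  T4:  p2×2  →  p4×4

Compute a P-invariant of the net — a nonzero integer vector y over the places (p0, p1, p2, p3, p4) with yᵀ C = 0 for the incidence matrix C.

Incidence matrix C (rows=places, cols=transitions):
       T0   T1   T2   T3   T4
   p0   0    0   -2    0    0
   p1   2    0    4    2    0
   p2  -1   -2    0    0   -2
   p3   0    4    1    0    0
   p4   0   -4    0   -2    4

Candidate y = [3, 1, 2, 2, 1]; check y·C column-wise:
  col T0: 3·0 + 1·2 + 2·-1 + 2·0 + 1·0 = 0
  col T1: 3·0 + 1·0 + 2·-2 + 2·4 + 1·-4 = 0
  col T2: 3·-2 + 1·4 + 2·0 + 2·1 + 1·0 = 0
  col T3: 3·0 + 1·2 + 2·0 + 2·0 + 1·-2 = 0
  col T4: 3·0 + 1·0 + 2·-2 + 2·0 + 1·4 = 0

y = (p0:3, p1:1, p2:2, p3:2, p4:1)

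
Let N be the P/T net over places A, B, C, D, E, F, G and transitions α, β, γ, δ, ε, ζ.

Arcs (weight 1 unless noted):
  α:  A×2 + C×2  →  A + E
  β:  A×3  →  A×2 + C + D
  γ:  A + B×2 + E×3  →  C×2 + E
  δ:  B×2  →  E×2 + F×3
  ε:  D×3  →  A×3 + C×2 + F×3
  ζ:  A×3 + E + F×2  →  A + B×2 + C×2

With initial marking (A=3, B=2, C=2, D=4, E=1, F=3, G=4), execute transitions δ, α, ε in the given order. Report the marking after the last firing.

step 1: fire δ:  (A=3, B=2, C=2, D=4, E=1, F=3, G=4) → (A=3, B=0, C=2, D=4, E=3, F=6, G=4)
step 2: fire α:  (A=3, B=0, C=2, D=4, E=3, F=6, G=4) → (A=2, B=0, C=0, D=4, E=4, F=6, G=4)
step 3: fire ε:  (A=2, B=0, C=0, D=4, E=4, F=6, G=4) → (A=5, B=0, C=2, D=1, E=4, F=9, G=4)

(A=5, B=0, C=2, D=1, E=4, F=9, G=4)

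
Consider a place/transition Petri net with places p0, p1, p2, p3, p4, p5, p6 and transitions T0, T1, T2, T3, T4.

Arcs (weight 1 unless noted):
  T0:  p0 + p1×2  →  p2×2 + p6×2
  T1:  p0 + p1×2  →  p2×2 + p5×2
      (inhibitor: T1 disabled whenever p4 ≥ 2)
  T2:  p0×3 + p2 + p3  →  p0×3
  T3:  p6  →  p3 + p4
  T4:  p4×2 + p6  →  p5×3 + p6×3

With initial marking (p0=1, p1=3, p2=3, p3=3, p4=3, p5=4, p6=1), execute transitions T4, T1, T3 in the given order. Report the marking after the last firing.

(p0=0, p1=1, p2=5, p3=4, p4=2, p5=9, p6=2)

step 1: fire T4:  (p0=1, p1=3, p2=3, p3=3, p4=3, p5=4, p6=1) → (p0=1, p1=3, p2=3, p3=3, p4=1, p5=7, p6=3)
step 2: fire T1:  (p0=1, p1=3, p2=3, p3=3, p4=1, p5=7, p6=3) → (p0=0, p1=1, p2=5, p3=3, p4=1, p5=9, p6=3)
step 3: fire T3:  (p0=0, p1=1, p2=5, p3=3, p4=1, p5=9, p6=3) → (p0=0, p1=1, p2=5, p3=4, p4=2, p5=9, p6=2)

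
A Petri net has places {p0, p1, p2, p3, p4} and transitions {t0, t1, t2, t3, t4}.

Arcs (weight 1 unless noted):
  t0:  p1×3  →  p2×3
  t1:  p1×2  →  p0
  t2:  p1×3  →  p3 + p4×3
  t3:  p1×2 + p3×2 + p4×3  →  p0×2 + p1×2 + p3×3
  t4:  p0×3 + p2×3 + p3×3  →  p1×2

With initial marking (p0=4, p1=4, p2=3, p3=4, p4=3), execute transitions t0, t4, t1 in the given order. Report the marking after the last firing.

(p0=2, p1=1, p2=3, p3=1, p4=3)

step 1: fire t0:  (p0=4, p1=4, p2=3, p3=4, p4=3) → (p0=4, p1=1, p2=6, p3=4, p4=3)
step 2: fire t4:  (p0=4, p1=1, p2=6, p3=4, p4=3) → (p0=1, p1=3, p2=3, p3=1, p4=3)
step 3: fire t1:  (p0=1, p1=3, p2=3, p3=1, p4=3) → (p0=2, p1=1, p2=3, p3=1, p4=3)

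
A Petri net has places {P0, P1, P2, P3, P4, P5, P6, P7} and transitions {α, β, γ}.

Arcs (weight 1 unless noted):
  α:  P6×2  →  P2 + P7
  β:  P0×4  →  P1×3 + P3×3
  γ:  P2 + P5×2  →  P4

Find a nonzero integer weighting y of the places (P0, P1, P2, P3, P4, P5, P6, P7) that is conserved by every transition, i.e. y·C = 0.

y = (P0:3, P1:4, P2:0, P3:0, P4:0, P5:0, P6:0, P7:0)

Incidence matrix C (rows=places, cols=transitions):
        α    β    γ
   P0   0   -4    0
   P1   0    3    0
   P2   1    0   -1
   P3   0    3    0
   P4   0    0    1
   P5   0    0   -2
   P6  -2    0    0
   P7   1    0    0

Candidate y = [3, 4, 0, 0, 0, 0, 0, 0]; check y·C column-wise:
  col α: 3·0 + 4·0 + 0·1 + 0·-2 + 0·1 = 0
  col β: 3·-4 + 4·3 + 0·3 = 0
  col γ: 3·0 + 4·0 + 0·-1 + 0·1 + 0·-2 = 0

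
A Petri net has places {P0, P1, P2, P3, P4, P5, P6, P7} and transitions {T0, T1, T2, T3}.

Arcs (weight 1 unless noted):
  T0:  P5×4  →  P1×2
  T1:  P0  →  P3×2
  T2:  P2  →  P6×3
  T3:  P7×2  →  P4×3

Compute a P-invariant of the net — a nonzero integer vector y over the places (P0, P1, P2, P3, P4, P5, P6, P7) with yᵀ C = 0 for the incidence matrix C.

y = (P0:2, P1:0, P2:0, P3:1, P4:0, P5:0, P6:0, P7:0)

Incidence matrix C (rows=places, cols=transitions):
       T0   T1   T2   T3
   P0   0   -1    0    0
   P1   2    0    0    0
   P2   0    0   -1    0
   P3   0    2    0    0
   P4   0    0    0    3
   P5  -4    0    0    0
   P6   0    0    3    0
   P7   0    0    0   -2

Candidate y = [2, 0, 0, 1, 0, 0, 0, 0]; check y·C column-wise:
  col T0: 2·0 + 0·2 + 1·0 + 0·-4 = 0
  col T1: 2·-1 + 1·2 = 0
  col T2: 2·0 + 0·-1 + 1·0 + 0·3 = 0
  col T3: 2·0 + 1·0 + 0·3 + 0·-2 = 0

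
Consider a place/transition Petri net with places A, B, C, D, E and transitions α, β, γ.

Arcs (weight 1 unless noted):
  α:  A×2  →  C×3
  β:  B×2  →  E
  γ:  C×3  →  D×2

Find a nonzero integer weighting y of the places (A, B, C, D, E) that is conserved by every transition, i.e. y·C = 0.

Incidence matrix C (rows=places, cols=transitions):
        α    β    γ
    A  -2    0    0
    B   0   -2    0
    C   3    0   -3
    D   0    0    2
    E   0    1    0

Candidate y = [3, 0, 2, 3, 0]; check y·C column-wise:
  col α: 3·-2 + 2·3 + 3·0 = 0
  col β: 3·0 + 0·-2 + 2·0 + 3·0 + 0·1 = 0
  col γ: 3·0 + 2·-3 + 3·2 = 0

y = (A:3, B:0, C:2, D:3, E:0)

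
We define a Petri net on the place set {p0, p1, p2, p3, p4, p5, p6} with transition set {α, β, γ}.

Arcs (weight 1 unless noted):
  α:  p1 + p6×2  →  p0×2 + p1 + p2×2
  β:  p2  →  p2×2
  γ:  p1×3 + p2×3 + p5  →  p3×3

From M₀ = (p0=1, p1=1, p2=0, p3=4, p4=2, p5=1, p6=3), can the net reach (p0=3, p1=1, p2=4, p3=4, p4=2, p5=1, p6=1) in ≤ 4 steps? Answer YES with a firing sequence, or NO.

step 1: fire α:  (p0=1, p1=1, p2=0, p3=4, p4=2, p5=1, p6=3) → (p0=3, p1=1, p2=2, p3=4, p4=2, p5=1, p6=1)
step 2: fire β:  (p0=3, p1=1, p2=2, p3=4, p4=2, p5=1, p6=1) → (p0=3, p1=1, p2=3, p3=4, p4=2, p5=1, p6=1)
step 3: fire β:  (p0=3, p1=1, p2=3, p3=4, p4=2, p5=1, p6=1) → (p0=3, p1=1, p2=4, p3=4, p4=2, p5=1, p6=1)

YES — reachable via ⟨α, β, β⟩ (3 firings)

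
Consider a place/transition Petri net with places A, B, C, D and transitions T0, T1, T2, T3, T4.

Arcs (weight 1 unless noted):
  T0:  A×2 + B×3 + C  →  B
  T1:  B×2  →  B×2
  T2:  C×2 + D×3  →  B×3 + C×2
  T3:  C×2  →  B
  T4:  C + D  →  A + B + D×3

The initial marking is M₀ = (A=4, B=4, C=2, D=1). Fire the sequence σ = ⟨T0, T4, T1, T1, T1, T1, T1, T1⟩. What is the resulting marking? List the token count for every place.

(A=3, B=3, C=0, D=3)

step 1: fire T0:  (A=4, B=4, C=2, D=1) → (A=2, B=2, C=1, D=1)
step 2: fire T4:  (A=2, B=2, C=1, D=1) → (A=3, B=3, C=0, D=3)
step 3: fire T1:  (A=3, B=3, C=0, D=3) → (A=3, B=3, C=0, D=3)
step 4: fire T1:  (A=3, B=3, C=0, D=3) → (A=3, B=3, C=0, D=3)
step 5: fire T1:  (A=3, B=3, C=0, D=3) → (A=3, B=3, C=0, D=3)
step 6: fire T1:  (A=3, B=3, C=0, D=3) → (A=3, B=3, C=0, D=3)
step 7: fire T1:  (A=3, B=3, C=0, D=3) → (A=3, B=3, C=0, D=3)
step 8: fire T1:  (A=3, B=3, C=0, D=3) → (A=3, B=3, C=0, D=3)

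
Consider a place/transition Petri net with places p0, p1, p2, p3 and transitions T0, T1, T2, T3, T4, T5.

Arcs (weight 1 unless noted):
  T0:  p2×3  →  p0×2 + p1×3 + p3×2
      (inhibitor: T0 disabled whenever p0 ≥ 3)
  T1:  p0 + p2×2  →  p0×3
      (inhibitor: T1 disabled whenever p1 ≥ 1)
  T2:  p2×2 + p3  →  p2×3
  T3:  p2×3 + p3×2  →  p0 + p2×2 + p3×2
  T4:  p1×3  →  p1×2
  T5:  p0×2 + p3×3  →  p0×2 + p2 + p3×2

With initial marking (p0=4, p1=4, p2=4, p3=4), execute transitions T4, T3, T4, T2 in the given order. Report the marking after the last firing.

step 1: fire T4:  (p0=4, p1=4, p2=4, p3=4) → (p0=4, p1=3, p2=4, p3=4)
step 2: fire T3:  (p0=4, p1=3, p2=4, p3=4) → (p0=5, p1=3, p2=3, p3=4)
step 3: fire T4:  (p0=5, p1=3, p2=3, p3=4) → (p0=5, p1=2, p2=3, p3=4)
step 4: fire T2:  (p0=5, p1=2, p2=3, p3=4) → (p0=5, p1=2, p2=4, p3=3)

(p0=5, p1=2, p2=4, p3=3)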